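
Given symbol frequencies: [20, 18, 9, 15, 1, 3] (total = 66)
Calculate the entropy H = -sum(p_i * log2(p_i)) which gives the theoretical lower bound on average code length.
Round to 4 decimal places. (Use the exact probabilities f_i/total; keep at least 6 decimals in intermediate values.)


Per-symbol terms -p_i * log2(p_i) with p_i = f_i/66:
  p = 20/66 = 0.303030: log2(p) = -1.722466, -p*log2(p) = 0.521959
  p = 18/66 = 0.272727: log2(p) = -1.874469, -p*log2(p) = 0.511219
  p = 9/66 = 0.136364: log2(p) = -2.874469, -p*log2(p) = 0.391973
  p = 15/66 = 0.227273: log2(p) = -2.137504, -p*log2(p) = 0.485796
  p = 1/66 = 0.015152: log2(p) = -6.044394, -p*log2(p) = 0.091582
  p = 3/66 = 0.045455: log2(p) = -4.459432, -p*log2(p) = 0.202701
H = 0.521959 + 0.511219 + 0.391973 + 0.485796 + 0.091582 + 0.202701 = 2.205230

H = 2.2052 bits/symbol


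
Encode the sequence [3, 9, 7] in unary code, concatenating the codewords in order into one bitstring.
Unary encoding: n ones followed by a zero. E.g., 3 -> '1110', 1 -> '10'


Encode each number as n ones followed by a terminating 0:
  3 -> 1110 (4 bits)
  9 -> 1111111110 (10 bits)
  7 -> 11111110 (8 bits)
Total length = 4 + 10 + 8 = 22 bits.

Unary([3, 9, 7]) = 1110111111111011111110 (22 bits)


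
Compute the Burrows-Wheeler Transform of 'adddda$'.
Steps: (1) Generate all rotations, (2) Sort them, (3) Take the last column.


Rotations (sorted):
  0: $adddda -> last char: a
  1: a$adddd -> last char: d
  2: adddda$ -> last char: $
  3: da$addd -> last char: d
  4: dda$add -> last char: d
  5: ddda$ad -> last char: d
  6: dddda$a -> last char: a


BWT = ad$ddda


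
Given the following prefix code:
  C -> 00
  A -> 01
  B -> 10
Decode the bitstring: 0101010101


Decoding step by step:
Bits 01 -> A
Bits 01 -> A
Bits 01 -> A
Bits 01 -> A
Bits 01 -> A


Decoded message: AAAAA


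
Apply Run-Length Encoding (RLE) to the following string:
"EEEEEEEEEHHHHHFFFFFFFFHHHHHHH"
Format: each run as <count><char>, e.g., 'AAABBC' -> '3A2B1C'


Scanning runs left to right:
  i=0: run of 'E' x 9 -> '9E'
  i=9: run of 'H' x 5 -> '5H'
  i=14: run of 'F' x 8 -> '8F'
  i=22: run of 'H' x 7 -> '7H'

RLE = 9E5H8F7H


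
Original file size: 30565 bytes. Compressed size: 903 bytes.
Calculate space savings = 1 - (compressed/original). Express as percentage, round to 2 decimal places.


ratio = compressed/original = 903/30565 = 0.029544
savings = 1 - ratio = 1 - 0.029544 = 0.970456
as a percentage: 0.970456 * 100 = 97.05%

Space savings = 1 - 903/30565 = 97.05%


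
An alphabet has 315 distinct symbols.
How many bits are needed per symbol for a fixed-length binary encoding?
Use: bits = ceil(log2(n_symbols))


log2(315) = 8.2992
Bracket: 2^8 = 256 < 315 <= 2^9 = 512
So ceil(log2(315)) = 9

bits = ceil(log2(315)) = ceil(8.2992) = 9 bits


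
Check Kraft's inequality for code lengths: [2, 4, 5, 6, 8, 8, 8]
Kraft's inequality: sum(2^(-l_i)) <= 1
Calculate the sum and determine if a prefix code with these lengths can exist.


Sum = 2^(-2) + 2^(-4) + 2^(-5) + 2^(-6) + 2^(-8) + 2^(-8) + 2^(-8)
    = 0.25 + 0.0625 + 0.03125 + 0.015625 + 0.00390625 + 0.00390625 + 0.00390625
    = 95/256 = 0.37109375
Since 0.37109375 <= 1, Kraft's inequality IS satisfied.
A prefix code with these lengths CAN exist.

Kraft sum = 0.37109375. Satisfied.


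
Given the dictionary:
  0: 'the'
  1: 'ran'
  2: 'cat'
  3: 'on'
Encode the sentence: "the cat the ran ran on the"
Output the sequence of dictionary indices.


Look up each word in the dictionary:
  'the' -> 0
  'cat' -> 2
  'the' -> 0
  'ran' -> 1
  'ran' -> 1
  'on' -> 3
  'the' -> 0

Encoded: [0, 2, 0, 1, 1, 3, 0]


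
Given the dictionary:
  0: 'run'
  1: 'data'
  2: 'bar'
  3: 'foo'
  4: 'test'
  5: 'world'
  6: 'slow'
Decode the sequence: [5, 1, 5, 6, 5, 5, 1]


Look up each index in the dictionary:
  5 -> 'world'
  1 -> 'data'
  5 -> 'world'
  6 -> 'slow'
  5 -> 'world'
  5 -> 'world'
  1 -> 'data'

Decoded: "world data world slow world world data"


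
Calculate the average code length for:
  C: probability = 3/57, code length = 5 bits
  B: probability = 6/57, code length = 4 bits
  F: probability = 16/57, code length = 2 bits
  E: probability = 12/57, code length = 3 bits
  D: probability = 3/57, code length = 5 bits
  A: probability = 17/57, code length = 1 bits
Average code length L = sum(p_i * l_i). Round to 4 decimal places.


Weighted contributions p_i * l_i:
  C: (3/57) * 5 = 15/57
  B: (6/57) * 4 = 24/57
  F: (16/57) * 2 = 32/57
  E: (12/57) * 3 = 36/57
  D: (3/57) * 5 = 15/57
  A: (17/57) * 1 = 17/57
Sum = (15 + 24 + 32 + 36 + 15 + 17)/57 = 139/57

L = 139/57 = 2.4386 bits/symbol


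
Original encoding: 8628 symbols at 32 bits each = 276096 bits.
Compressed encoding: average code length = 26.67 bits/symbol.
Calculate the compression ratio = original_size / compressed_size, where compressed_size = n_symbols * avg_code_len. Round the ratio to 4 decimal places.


original_size = n_symbols * orig_bits = 8628 * 32 = 276096 bits
compressed_size = n_symbols * avg_code_len = 8628 * 26.67 = 230108.76 bits
ratio = original_size / compressed_size = 276096 / 230108.76 = 1.1999

Compression ratio = 1.1999


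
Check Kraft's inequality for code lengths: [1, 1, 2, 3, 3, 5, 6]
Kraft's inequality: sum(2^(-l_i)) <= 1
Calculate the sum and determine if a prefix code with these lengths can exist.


Sum = 2^(-1) + 2^(-1) + 2^(-2) + 2^(-3) + 2^(-3) + 2^(-5) + 2^(-6)
    = 0.5 + 0.5 + 0.25 + 0.125 + 0.125 + 0.03125 + 0.015625
    = 99/64 = 1.546875
Since 1.546875 > 1, Kraft's inequality is NOT satisfied.
A prefix code with these lengths CANNOT exist.

Kraft sum = 1.546875. Not satisfied.


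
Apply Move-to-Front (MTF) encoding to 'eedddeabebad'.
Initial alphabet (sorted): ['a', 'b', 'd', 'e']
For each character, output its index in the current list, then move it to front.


MTF encoding:
'e': index 3 in ['a', 'b', 'd', 'e'] -> ['e', 'a', 'b', 'd']
'e': index 0 in ['e', 'a', 'b', 'd'] -> ['e', 'a', 'b', 'd']
'd': index 3 in ['e', 'a', 'b', 'd'] -> ['d', 'e', 'a', 'b']
'd': index 0 in ['d', 'e', 'a', 'b'] -> ['d', 'e', 'a', 'b']
'd': index 0 in ['d', 'e', 'a', 'b'] -> ['d', 'e', 'a', 'b']
'e': index 1 in ['d', 'e', 'a', 'b'] -> ['e', 'd', 'a', 'b']
'a': index 2 in ['e', 'd', 'a', 'b'] -> ['a', 'e', 'd', 'b']
'b': index 3 in ['a', 'e', 'd', 'b'] -> ['b', 'a', 'e', 'd']
'e': index 2 in ['b', 'a', 'e', 'd'] -> ['e', 'b', 'a', 'd']
'b': index 1 in ['e', 'b', 'a', 'd'] -> ['b', 'e', 'a', 'd']
'a': index 2 in ['b', 'e', 'a', 'd'] -> ['a', 'b', 'e', 'd']
'd': index 3 in ['a', 'b', 'e', 'd'] -> ['d', 'a', 'b', 'e']


Output: [3, 0, 3, 0, 0, 1, 2, 3, 2, 1, 2, 3]


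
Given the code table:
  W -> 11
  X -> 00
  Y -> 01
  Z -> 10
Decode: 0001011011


Decoding:
00 -> X
01 -> Y
01 -> Y
10 -> Z
11 -> W


Result: XYYZW


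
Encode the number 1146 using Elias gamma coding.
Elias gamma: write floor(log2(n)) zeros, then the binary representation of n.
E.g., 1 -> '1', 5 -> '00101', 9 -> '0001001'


num_bits = floor(log2(1146)) + 1 = 11
leading_zeros = num_bits - 1 = 10
binary(1146) = 10001111010

Elias gamma(1146) = '0000000000' + '10001111010' = 000000000010001111010 (21 bits)


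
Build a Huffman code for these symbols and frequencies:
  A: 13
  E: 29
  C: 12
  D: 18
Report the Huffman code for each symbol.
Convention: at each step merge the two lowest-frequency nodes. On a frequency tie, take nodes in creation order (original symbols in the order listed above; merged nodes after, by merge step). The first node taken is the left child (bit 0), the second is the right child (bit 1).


Huffman tree construction:
Step 1: Merge C(12) + A(13) = 25
Step 2: Merge D(18) + (C+A)(25) = 43
Step 3: Merge E(29) + (D+(C+A))(43) = 72
Read each symbol's code off the tree from the root (left child = 0, right child = 1).

Codes:
  A: 111 (length 3)
  E: 0 (length 1)
  C: 110 (length 3)
  D: 10 (length 2)
Average code length: 140/72 = 1.9444 bits/symbol


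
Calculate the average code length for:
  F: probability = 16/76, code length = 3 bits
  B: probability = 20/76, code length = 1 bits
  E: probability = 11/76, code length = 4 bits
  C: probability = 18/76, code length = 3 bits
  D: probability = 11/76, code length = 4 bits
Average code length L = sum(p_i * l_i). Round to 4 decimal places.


Weighted contributions p_i * l_i:
  F: (16/76) * 3 = 48/76
  B: (20/76) * 1 = 20/76
  E: (11/76) * 4 = 44/76
  C: (18/76) * 3 = 54/76
  D: (11/76) * 4 = 44/76
Sum = (48 + 20 + 44 + 54 + 44)/76 = 210/76

L = 210/76 = 2.7632 bits/symbol


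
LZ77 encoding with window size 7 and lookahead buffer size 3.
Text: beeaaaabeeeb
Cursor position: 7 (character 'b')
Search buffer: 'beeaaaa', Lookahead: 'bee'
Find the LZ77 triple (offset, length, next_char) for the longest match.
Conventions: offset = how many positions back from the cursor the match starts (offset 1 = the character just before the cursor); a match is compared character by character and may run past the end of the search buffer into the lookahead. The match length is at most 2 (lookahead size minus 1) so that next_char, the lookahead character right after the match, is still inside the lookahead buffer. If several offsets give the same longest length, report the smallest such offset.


Try each offset into the search buffer:
  offset=1 (pos 6, char 'a'): match length 0
  offset=2 (pos 5, char 'a'): match length 0
  offset=3 (pos 4, char 'a'): match length 0
  offset=4 (pos 3, char 'a'): match length 0
  offset=5 (pos 2, char 'e'): match length 0
  offset=6 (pos 1, char 'e'): match length 0
  offset=7 (pos 0, char 'b'): match length 2
Longest match has length 2 at offset 7.
next_char = character at position 7 + 2 = 9 -> 'e'

Best match: offset=7, length=2 (matching 'be' starting at position 0)
LZ77 triple: (7, 2, 'e')


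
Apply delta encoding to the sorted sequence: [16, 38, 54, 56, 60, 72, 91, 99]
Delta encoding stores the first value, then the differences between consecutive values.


First value: 16
Deltas:
  38 - 16 = 22
  54 - 38 = 16
  56 - 54 = 2
  60 - 56 = 4
  72 - 60 = 12
  91 - 72 = 19
  99 - 91 = 8


Delta encoded: [16, 22, 16, 2, 4, 12, 19, 8]


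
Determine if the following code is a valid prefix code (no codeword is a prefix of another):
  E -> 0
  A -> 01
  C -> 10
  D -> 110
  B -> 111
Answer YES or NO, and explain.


Checking each pair (does one codeword prefix another?):
  E='0' vs A='01': prefix -- VIOLATION

NO -- this is NOT a valid prefix code. E (0) is a prefix of A (01).


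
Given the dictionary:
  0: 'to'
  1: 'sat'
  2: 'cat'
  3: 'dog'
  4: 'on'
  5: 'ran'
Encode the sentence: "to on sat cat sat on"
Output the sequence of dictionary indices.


Look up each word in the dictionary:
  'to' -> 0
  'on' -> 4
  'sat' -> 1
  'cat' -> 2
  'sat' -> 1
  'on' -> 4

Encoded: [0, 4, 1, 2, 1, 4]


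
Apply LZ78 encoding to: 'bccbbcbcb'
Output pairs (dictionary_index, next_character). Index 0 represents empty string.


LZ78 encoding steps:
Dictionary: {0: ''}
Step 1: w='' (idx 0), next='b' -> output (0, 'b'), add 'b' as idx 1
Step 2: w='' (idx 0), next='c' -> output (0, 'c'), add 'c' as idx 2
Step 3: w='c' (idx 2), next='b' -> output (2, 'b'), add 'cb' as idx 3
Step 4: w='b' (idx 1), next='c' -> output (1, 'c'), add 'bc' as idx 4
Step 5: w='bc' (idx 4), next='b' -> output (4, 'b'), add 'bcb' as idx 5


Encoded: [(0, 'b'), (0, 'c'), (2, 'b'), (1, 'c'), (4, 'b')]


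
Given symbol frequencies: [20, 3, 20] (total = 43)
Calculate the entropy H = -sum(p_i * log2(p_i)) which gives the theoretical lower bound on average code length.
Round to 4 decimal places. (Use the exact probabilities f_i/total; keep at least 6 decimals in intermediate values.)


Per-symbol terms -p_i * log2(p_i) with p_i = f_i/43:
  p = 20/43 = 0.465116: log2(p) = -1.104337, -p*log2(p) = 0.513645
  p = 3/43 = 0.069767: log2(p) = -3.841302, -p*log2(p) = 0.267998
  p = 20/43 = 0.465116: log2(p) = -1.104337, -p*log2(p) = 0.513645
H = 0.513645 + 0.267998 + 0.513645 = 1.295288

H = 1.2953 bits/symbol


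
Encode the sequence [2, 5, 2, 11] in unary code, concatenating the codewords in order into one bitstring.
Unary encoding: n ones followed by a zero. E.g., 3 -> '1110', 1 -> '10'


Encode each number as n ones followed by a terminating 0:
  2 -> 110 (3 bits)
  5 -> 111110 (6 bits)
  2 -> 110 (3 bits)
  11 -> 111111111110 (12 bits)
Total length = 3 + 6 + 3 + 12 = 24 bits.

Unary([2, 5, 2, 11]) = 110111110110111111111110 (24 bits)


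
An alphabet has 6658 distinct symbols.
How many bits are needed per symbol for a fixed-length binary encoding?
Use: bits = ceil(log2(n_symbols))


log2(6658) = 12.7009
Bracket: 2^12 = 4096 < 6658 <= 2^13 = 8192
So ceil(log2(6658)) = 13

bits = ceil(log2(6658)) = ceil(12.7009) = 13 bits


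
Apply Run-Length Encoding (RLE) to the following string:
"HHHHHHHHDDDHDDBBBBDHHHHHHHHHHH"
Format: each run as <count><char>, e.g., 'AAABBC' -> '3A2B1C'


Scanning runs left to right:
  i=0: run of 'H' x 8 -> '8H'
  i=8: run of 'D' x 3 -> '3D'
  i=11: run of 'H' x 1 -> '1H'
  i=12: run of 'D' x 2 -> '2D'
  i=14: run of 'B' x 4 -> '4B'
  i=18: run of 'D' x 1 -> '1D'
  i=19: run of 'H' x 11 -> '11H'

RLE = 8H3D1H2D4B1D11H


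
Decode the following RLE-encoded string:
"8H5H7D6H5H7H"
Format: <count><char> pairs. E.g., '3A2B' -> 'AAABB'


Expanding each <count><char> pair:
  8H -> 'HHHHHHHH'
  5H -> 'HHHHH'
  7D -> 'DDDDDDD'
  6H -> 'HHHHHH'
  5H -> 'HHHHH'
  7H -> 'HHHHHHH'

Decoded = HHHHHHHHHHHHHDDDDDDDHHHHHHHHHHHHHHHHHH


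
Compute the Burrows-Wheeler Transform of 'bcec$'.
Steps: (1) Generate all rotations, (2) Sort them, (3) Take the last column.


Rotations (sorted):
  0: $bcec -> last char: c
  1: bcec$ -> last char: $
  2: c$bce -> last char: e
  3: cec$b -> last char: b
  4: ec$bc -> last char: c


BWT = c$ebc


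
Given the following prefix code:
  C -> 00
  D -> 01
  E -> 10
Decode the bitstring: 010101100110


Decoding step by step:
Bits 01 -> D
Bits 01 -> D
Bits 01 -> D
Bits 10 -> E
Bits 01 -> D
Bits 10 -> E


Decoded message: DDDEDE


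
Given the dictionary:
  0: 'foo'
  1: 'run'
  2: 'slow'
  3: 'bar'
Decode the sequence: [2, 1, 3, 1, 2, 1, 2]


Look up each index in the dictionary:
  2 -> 'slow'
  1 -> 'run'
  3 -> 'bar'
  1 -> 'run'
  2 -> 'slow'
  1 -> 'run'
  2 -> 'slow'

Decoded: "slow run bar run slow run slow"


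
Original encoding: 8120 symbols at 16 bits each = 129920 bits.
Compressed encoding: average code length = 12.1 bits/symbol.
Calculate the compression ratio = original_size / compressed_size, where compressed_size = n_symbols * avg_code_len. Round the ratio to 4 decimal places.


original_size = n_symbols * orig_bits = 8120 * 16 = 129920 bits
compressed_size = n_symbols * avg_code_len = 8120 * 12.1 = 98252.0 bits
ratio = original_size / compressed_size = 129920 / 98252.0 = 1.3223

Compression ratio = 1.3223


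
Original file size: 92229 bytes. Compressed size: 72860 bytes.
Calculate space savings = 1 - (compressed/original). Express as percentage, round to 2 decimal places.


ratio = compressed/original = 72860/92229 = 0.78999
savings = 1 - ratio = 1 - 0.78999 = 0.21001
as a percentage: 0.21001 * 100 = 21.0%

Space savings = 1 - 72860/92229 = 21.0%


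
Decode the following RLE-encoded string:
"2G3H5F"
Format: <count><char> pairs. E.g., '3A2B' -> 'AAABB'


Expanding each <count><char> pair:
  2G -> 'GG'
  3H -> 'HHH'
  5F -> 'FFFFF'

Decoded = GGHHHFFFFF


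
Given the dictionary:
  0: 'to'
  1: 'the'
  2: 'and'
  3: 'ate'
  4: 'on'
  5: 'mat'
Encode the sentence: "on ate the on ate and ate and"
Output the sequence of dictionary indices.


Look up each word in the dictionary:
  'on' -> 4
  'ate' -> 3
  'the' -> 1
  'on' -> 4
  'ate' -> 3
  'and' -> 2
  'ate' -> 3
  'and' -> 2

Encoded: [4, 3, 1, 4, 3, 2, 3, 2]


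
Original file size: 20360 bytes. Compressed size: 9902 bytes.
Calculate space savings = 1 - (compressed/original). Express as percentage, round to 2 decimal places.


ratio = compressed/original = 9902/20360 = 0.486346
savings = 1 - ratio = 1 - 0.486346 = 0.513654
as a percentage: 0.513654 * 100 = 51.37%

Space savings = 1 - 9902/20360 = 51.37%


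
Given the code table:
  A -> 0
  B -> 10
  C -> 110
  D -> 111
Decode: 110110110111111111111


Decoding:
110 -> C
110 -> C
110 -> C
111 -> D
111 -> D
111 -> D
111 -> D


Result: CCCDDDD


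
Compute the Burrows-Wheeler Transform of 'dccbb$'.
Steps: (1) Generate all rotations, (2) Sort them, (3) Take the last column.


Rotations (sorted):
  0: $dccbb -> last char: b
  1: b$dccb -> last char: b
  2: bb$dcc -> last char: c
  3: cbb$dc -> last char: c
  4: ccbb$d -> last char: d
  5: dccbb$ -> last char: $


BWT = bbccd$


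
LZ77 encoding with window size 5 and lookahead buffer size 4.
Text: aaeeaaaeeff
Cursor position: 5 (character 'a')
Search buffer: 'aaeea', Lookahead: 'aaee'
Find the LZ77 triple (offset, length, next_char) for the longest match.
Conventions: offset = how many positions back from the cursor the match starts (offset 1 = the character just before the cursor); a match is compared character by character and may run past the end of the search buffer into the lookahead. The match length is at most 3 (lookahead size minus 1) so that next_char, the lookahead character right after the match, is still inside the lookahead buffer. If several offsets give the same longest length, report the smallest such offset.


Try each offset into the search buffer:
  offset=1 (pos 4, char 'a'): match length 2
  offset=2 (pos 3, char 'e'): match length 0
  offset=3 (pos 2, char 'e'): match length 0
  offset=4 (pos 1, char 'a'): match length 1
  offset=5 (pos 0, char 'a'): match length 3
Longest match has length 3 at offset 5.
next_char = character at position 5 + 3 = 8 -> 'e'

Best match: offset=5, length=3 (matching 'aae' starting at position 0)
LZ77 triple: (5, 3, 'e')


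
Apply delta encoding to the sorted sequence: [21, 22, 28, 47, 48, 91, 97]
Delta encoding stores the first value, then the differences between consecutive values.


First value: 21
Deltas:
  22 - 21 = 1
  28 - 22 = 6
  47 - 28 = 19
  48 - 47 = 1
  91 - 48 = 43
  97 - 91 = 6


Delta encoded: [21, 1, 6, 19, 1, 43, 6]


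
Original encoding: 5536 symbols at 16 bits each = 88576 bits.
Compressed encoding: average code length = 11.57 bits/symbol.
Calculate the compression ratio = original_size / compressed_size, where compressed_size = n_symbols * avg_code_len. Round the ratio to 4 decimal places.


original_size = n_symbols * orig_bits = 5536 * 16 = 88576 bits
compressed_size = n_symbols * avg_code_len = 5536 * 11.57 = 64051.52 bits
ratio = original_size / compressed_size = 88576 / 64051.52 = 1.3829

Compression ratio = 1.3829


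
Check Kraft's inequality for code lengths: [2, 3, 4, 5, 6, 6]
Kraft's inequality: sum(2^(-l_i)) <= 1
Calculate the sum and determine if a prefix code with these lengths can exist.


Sum = 2^(-2) + 2^(-3) + 2^(-4) + 2^(-5) + 2^(-6) + 2^(-6)
    = 0.25 + 0.125 + 0.0625 + 0.03125 + 0.015625 + 0.015625
    = 32/64 = 0.5
Since 0.5 <= 1, Kraft's inequality IS satisfied.
A prefix code with these lengths CAN exist.

Kraft sum = 0.5. Satisfied.


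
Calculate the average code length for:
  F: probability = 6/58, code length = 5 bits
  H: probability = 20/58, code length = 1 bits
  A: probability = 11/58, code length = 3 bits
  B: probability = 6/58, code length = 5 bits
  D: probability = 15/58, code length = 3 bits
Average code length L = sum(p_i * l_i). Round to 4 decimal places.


Weighted contributions p_i * l_i:
  F: (6/58) * 5 = 30/58
  H: (20/58) * 1 = 20/58
  A: (11/58) * 3 = 33/58
  B: (6/58) * 5 = 30/58
  D: (15/58) * 3 = 45/58
Sum = (30 + 20 + 33 + 30 + 45)/58 = 158/58

L = 158/58 = 2.7241 bits/symbol


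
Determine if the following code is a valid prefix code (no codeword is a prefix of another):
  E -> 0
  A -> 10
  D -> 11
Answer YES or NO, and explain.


Checking each pair (does one codeword prefix another?):
  E='0' vs A='10': no prefix
  E='0' vs D='11': no prefix
  A='10' vs E='0': no prefix
  A='10' vs D='11': no prefix
  D='11' vs E='0': no prefix
  D='11' vs A='10': no prefix
No violation found over all pairs.

YES -- this is a valid prefix code. No codeword is a prefix of any other codeword.


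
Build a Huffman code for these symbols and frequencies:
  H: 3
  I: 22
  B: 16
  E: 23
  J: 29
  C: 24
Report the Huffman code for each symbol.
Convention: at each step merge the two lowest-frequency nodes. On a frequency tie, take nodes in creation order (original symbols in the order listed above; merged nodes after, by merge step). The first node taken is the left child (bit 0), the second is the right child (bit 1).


Huffman tree construction:
Step 1: Merge H(3) + B(16) = 19
Step 2: Merge (H+B)(19) + I(22) = 41
Step 3: Merge E(23) + C(24) = 47
Step 4: Merge J(29) + ((H+B)+I)(41) = 70
Step 5: Merge (E+C)(47) + (J+((H+B)+I))(70) = 117
Read each symbol's code off the tree from the root (left child = 0, right child = 1).

Codes:
  H: 1100 (length 4)
  I: 111 (length 3)
  B: 1101 (length 4)
  E: 00 (length 2)
  J: 10 (length 2)
  C: 01 (length 2)
Average code length: 294/117 = 2.5128 bits/symbol


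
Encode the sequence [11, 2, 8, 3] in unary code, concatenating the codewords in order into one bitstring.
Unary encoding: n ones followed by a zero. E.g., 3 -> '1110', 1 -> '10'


Encode each number as n ones followed by a terminating 0:
  11 -> 111111111110 (12 bits)
  2 -> 110 (3 bits)
  8 -> 111111110 (9 bits)
  3 -> 1110 (4 bits)
Total length = 12 + 3 + 9 + 4 = 28 bits.

Unary([11, 2, 8, 3]) = 1111111111101101111111101110 (28 bits)


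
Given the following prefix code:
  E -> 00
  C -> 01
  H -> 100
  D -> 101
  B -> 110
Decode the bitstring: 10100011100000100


Decoding step by step:
Bits 101 -> D
Bits 00 -> E
Bits 01 -> C
Bits 110 -> B
Bits 00 -> E
Bits 00 -> E
Bits 100 -> H


Decoded message: DECBEEH


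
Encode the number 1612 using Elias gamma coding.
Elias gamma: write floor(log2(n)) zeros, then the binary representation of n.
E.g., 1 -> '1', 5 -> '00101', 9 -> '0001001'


num_bits = floor(log2(1612)) + 1 = 11
leading_zeros = num_bits - 1 = 10
binary(1612) = 11001001100

Elias gamma(1612) = '0000000000' + '11001001100' = 000000000011001001100 (21 bits)


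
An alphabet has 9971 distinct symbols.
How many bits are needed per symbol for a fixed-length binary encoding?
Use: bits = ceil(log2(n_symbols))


log2(9971) = 13.2835
Bracket: 2^13 = 8192 < 9971 <= 2^14 = 16384
So ceil(log2(9971)) = 14

bits = ceil(log2(9971)) = ceil(13.2835) = 14 bits


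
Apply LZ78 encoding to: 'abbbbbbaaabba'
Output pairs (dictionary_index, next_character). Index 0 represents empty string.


LZ78 encoding steps:
Dictionary: {0: ''}
Step 1: w='' (idx 0), next='a' -> output (0, 'a'), add 'a' as idx 1
Step 2: w='' (idx 0), next='b' -> output (0, 'b'), add 'b' as idx 2
Step 3: w='b' (idx 2), next='b' -> output (2, 'b'), add 'bb' as idx 3
Step 4: w='bb' (idx 3), next='b' -> output (3, 'b'), add 'bbb' as idx 4
Step 5: w='a' (idx 1), next='a' -> output (1, 'a'), add 'aa' as idx 5
Step 6: w='a' (idx 1), next='b' -> output (1, 'b'), add 'ab' as idx 6
Step 7: w='b' (idx 2), next='a' -> output (2, 'a'), add 'ba' as idx 7


Encoded: [(0, 'a'), (0, 'b'), (2, 'b'), (3, 'b'), (1, 'a'), (1, 'b'), (2, 'a')]


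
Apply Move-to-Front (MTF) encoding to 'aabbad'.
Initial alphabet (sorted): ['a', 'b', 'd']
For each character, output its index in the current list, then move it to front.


MTF encoding:
'a': index 0 in ['a', 'b', 'd'] -> ['a', 'b', 'd']
'a': index 0 in ['a', 'b', 'd'] -> ['a', 'b', 'd']
'b': index 1 in ['a', 'b', 'd'] -> ['b', 'a', 'd']
'b': index 0 in ['b', 'a', 'd'] -> ['b', 'a', 'd']
'a': index 1 in ['b', 'a', 'd'] -> ['a', 'b', 'd']
'd': index 2 in ['a', 'b', 'd'] -> ['d', 'a', 'b']


Output: [0, 0, 1, 0, 1, 2]


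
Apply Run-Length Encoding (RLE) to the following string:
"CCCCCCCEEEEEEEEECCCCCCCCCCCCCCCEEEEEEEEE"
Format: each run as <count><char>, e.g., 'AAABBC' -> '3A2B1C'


Scanning runs left to right:
  i=0: run of 'C' x 7 -> '7C'
  i=7: run of 'E' x 9 -> '9E'
  i=16: run of 'C' x 15 -> '15C'
  i=31: run of 'E' x 9 -> '9E'

RLE = 7C9E15C9E


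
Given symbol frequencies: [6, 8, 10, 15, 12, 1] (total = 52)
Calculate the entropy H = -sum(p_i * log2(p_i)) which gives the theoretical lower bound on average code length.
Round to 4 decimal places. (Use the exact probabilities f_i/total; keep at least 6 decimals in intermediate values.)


Per-symbol terms -p_i * log2(p_i) with p_i = f_i/52:
  p = 6/52 = 0.115385: log2(p) = -3.115477, -p*log2(p) = 0.359478
  p = 8/52 = 0.153846: log2(p) = -2.700440, -p*log2(p) = 0.415452
  p = 10/52 = 0.192308: log2(p) = -2.378512, -p*log2(p) = 0.457406
  p = 15/52 = 0.288462: log2(p) = -1.793549, -p*log2(p) = 0.517370
  p = 12/52 = 0.230769: log2(p) = -2.115477, -p*log2(p) = 0.488187
  p = 1/52 = 0.019231: log2(p) = -5.700440, -p*log2(p) = 0.109624
H = 0.359478 + 0.415452 + 0.457406 + 0.517370 + 0.488187 + 0.109624 = 2.347517

H = 2.3475 bits/symbol


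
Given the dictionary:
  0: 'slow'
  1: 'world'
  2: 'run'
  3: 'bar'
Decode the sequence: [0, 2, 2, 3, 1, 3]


Look up each index in the dictionary:
  0 -> 'slow'
  2 -> 'run'
  2 -> 'run'
  3 -> 'bar'
  1 -> 'world'
  3 -> 'bar'

Decoded: "slow run run bar world bar"


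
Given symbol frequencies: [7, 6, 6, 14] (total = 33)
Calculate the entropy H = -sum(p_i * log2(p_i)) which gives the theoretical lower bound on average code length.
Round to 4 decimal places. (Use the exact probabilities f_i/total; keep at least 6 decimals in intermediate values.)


Per-symbol terms -p_i * log2(p_i) with p_i = f_i/33:
  p = 7/33 = 0.212121: log2(p) = -2.237039, -p*log2(p) = 0.474523
  p = 6/33 = 0.181818: log2(p) = -2.459432, -p*log2(p) = 0.447169
  p = 6/33 = 0.181818: log2(p) = -2.459432, -p*log2(p) = 0.447169
  p = 14/33 = 0.424242: log2(p) = -1.237039, -p*log2(p) = 0.524805
H = 0.474523 + 0.447169 + 0.447169 + 0.524805 = 1.893666

H = 1.8937 bits/symbol


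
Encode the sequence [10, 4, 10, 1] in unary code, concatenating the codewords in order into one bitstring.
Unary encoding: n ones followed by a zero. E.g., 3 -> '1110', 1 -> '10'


Encode each number as n ones followed by a terminating 0:
  10 -> 11111111110 (11 bits)
  4 -> 11110 (5 bits)
  10 -> 11111111110 (11 bits)
  1 -> 10 (2 bits)
Total length = 11 + 5 + 11 + 2 = 29 bits.

Unary([10, 4, 10, 1]) = 11111111110111101111111111010 (29 bits)


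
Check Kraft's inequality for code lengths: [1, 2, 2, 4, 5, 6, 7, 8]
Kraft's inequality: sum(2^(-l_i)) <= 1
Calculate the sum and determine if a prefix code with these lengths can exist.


Sum = 2^(-1) + 2^(-2) + 2^(-2) + 2^(-4) + 2^(-5) + 2^(-6) + 2^(-7) + 2^(-8)
    = 0.5 + 0.25 + 0.25 + 0.0625 + 0.03125 + 0.015625 + 0.0078125 + 0.00390625
    = 287/256 = 1.12109375
Since 1.12109375 > 1, Kraft's inequality is NOT satisfied.
A prefix code with these lengths CANNOT exist.

Kraft sum = 1.12109375. Not satisfied.


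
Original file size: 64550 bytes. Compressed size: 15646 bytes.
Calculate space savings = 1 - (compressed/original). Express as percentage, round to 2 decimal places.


ratio = compressed/original = 15646/64550 = 0.242386
savings = 1 - ratio = 1 - 0.242386 = 0.757614
as a percentage: 0.757614 * 100 = 75.76%

Space savings = 1 - 15646/64550 = 75.76%


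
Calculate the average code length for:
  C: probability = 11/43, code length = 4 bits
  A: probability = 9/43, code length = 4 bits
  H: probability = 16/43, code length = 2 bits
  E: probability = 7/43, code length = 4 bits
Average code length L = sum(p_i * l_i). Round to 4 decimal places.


Weighted contributions p_i * l_i:
  C: (11/43) * 4 = 44/43
  A: (9/43) * 4 = 36/43
  H: (16/43) * 2 = 32/43
  E: (7/43) * 4 = 28/43
Sum = (44 + 36 + 32 + 28)/43 = 140/43

L = 140/43 = 3.2558 bits/symbol


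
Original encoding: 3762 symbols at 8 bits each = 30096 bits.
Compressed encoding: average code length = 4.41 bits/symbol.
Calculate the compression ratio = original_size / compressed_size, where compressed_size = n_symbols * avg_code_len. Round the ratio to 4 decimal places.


original_size = n_symbols * orig_bits = 3762 * 8 = 30096 bits
compressed_size = n_symbols * avg_code_len = 3762 * 4.41 = 16590.42 bits
ratio = original_size / compressed_size = 30096 / 16590.42 = 1.8141

Compression ratio = 1.8141


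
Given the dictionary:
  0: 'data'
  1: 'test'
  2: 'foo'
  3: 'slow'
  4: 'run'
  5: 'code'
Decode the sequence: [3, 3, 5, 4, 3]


Look up each index in the dictionary:
  3 -> 'slow'
  3 -> 'slow'
  5 -> 'code'
  4 -> 'run'
  3 -> 'slow'

Decoded: "slow slow code run slow"


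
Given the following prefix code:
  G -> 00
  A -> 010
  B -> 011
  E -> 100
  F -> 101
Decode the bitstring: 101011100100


Decoding step by step:
Bits 101 -> F
Bits 011 -> B
Bits 100 -> E
Bits 100 -> E


Decoded message: FBEE


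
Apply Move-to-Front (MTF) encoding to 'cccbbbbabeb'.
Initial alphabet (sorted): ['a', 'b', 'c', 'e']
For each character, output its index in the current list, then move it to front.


MTF encoding:
'c': index 2 in ['a', 'b', 'c', 'e'] -> ['c', 'a', 'b', 'e']
'c': index 0 in ['c', 'a', 'b', 'e'] -> ['c', 'a', 'b', 'e']
'c': index 0 in ['c', 'a', 'b', 'e'] -> ['c', 'a', 'b', 'e']
'b': index 2 in ['c', 'a', 'b', 'e'] -> ['b', 'c', 'a', 'e']
'b': index 0 in ['b', 'c', 'a', 'e'] -> ['b', 'c', 'a', 'e']
'b': index 0 in ['b', 'c', 'a', 'e'] -> ['b', 'c', 'a', 'e']
'b': index 0 in ['b', 'c', 'a', 'e'] -> ['b', 'c', 'a', 'e']
'a': index 2 in ['b', 'c', 'a', 'e'] -> ['a', 'b', 'c', 'e']
'b': index 1 in ['a', 'b', 'c', 'e'] -> ['b', 'a', 'c', 'e']
'e': index 3 in ['b', 'a', 'c', 'e'] -> ['e', 'b', 'a', 'c']
'b': index 1 in ['e', 'b', 'a', 'c'] -> ['b', 'e', 'a', 'c']


Output: [2, 0, 0, 2, 0, 0, 0, 2, 1, 3, 1]


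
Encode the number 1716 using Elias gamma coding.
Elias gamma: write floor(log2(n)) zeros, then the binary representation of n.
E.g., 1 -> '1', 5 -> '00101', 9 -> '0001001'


num_bits = floor(log2(1716)) + 1 = 11
leading_zeros = num_bits - 1 = 10
binary(1716) = 11010110100

Elias gamma(1716) = '0000000000' + '11010110100' = 000000000011010110100 (21 bits)


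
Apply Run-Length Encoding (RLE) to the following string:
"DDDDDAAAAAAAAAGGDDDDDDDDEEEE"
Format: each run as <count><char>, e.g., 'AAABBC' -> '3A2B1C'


Scanning runs left to right:
  i=0: run of 'D' x 5 -> '5D'
  i=5: run of 'A' x 9 -> '9A'
  i=14: run of 'G' x 2 -> '2G'
  i=16: run of 'D' x 8 -> '8D'
  i=24: run of 'E' x 4 -> '4E'

RLE = 5D9A2G8D4E


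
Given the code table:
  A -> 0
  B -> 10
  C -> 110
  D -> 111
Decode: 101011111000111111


Decoding:
10 -> B
10 -> B
111 -> D
110 -> C
0 -> A
0 -> A
111 -> D
111 -> D


Result: BBDCAADD


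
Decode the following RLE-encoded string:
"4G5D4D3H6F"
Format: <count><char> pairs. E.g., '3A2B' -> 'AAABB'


Expanding each <count><char> pair:
  4G -> 'GGGG'
  5D -> 'DDDDD'
  4D -> 'DDDD'
  3H -> 'HHH'
  6F -> 'FFFFFF'

Decoded = GGGGDDDDDDDDDHHHFFFFFF


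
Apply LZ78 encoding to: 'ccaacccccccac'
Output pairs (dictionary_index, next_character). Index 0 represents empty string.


LZ78 encoding steps:
Dictionary: {0: ''}
Step 1: w='' (idx 0), next='c' -> output (0, 'c'), add 'c' as idx 1
Step 2: w='c' (idx 1), next='a' -> output (1, 'a'), add 'ca' as idx 2
Step 3: w='' (idx 0), next='a' -> output (0, 'a'), add 'a' as idx 3
Step 4: w='c' (idx 1), next='c' -> output (1, 'c'), add 'cc' as idx 4
Step 5: w='cc' (idx 4), next='c' -> output (4, 'c'), add 'ccc' as idx 5
Step 6: w='cc' (idx 4), next='a' -> output (4, 'a'), add 'cca' as idx 6
Step 7: w='c' (idx 1), end of input -> output (1, '')


Encoded: [(0, 'c'), (1, 'a'), (0, 'a'), (1, 'c'), (4, 'c'), (4, 'a'), (1, '')]


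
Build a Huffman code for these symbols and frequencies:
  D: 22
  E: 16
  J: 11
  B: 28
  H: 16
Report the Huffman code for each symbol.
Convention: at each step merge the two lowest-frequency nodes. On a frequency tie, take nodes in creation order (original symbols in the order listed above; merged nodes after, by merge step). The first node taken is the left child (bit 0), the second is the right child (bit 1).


Huffman tree construction:
Step 1: Merge J(11) + E(16) = 27
Step 2: Merge H(16) + D(22) = 38
Step 3: Merge (J+E)(27) + B(28) = 55
Step 4: Merge (H+D)(38) + ((J+E)+B)(55) = 93
Read each symbol's code off the tree from the root (left child = 0, right child = 1).

Codes:
  D: 01 (length 2)
  E: 101 (length 3)
  J: 100 (length 3)
  B: 11 (length 2)
  H: 00 (length 2)
Average code length: 213/93 = 2.2903 bits/symbol


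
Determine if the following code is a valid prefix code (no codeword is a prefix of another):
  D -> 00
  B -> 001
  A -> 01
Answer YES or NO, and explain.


Checking each pair (does one codeword prefix another?):
  D='00' vs B='001': prefix -- VIOLATION

NO -- this is NOT a valid prefix code. D (00) is a prefix of B (001).


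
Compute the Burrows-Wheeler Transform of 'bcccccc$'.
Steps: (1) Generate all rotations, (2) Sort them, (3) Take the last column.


Rotations (sorted):
  0: $bcccccc -> last char: c
  1: bcccccc$ -> last char: $
  2: c$bccccc -> last char: c
  3: cc$bcccc -> last char: c
  4: ccc$bccc -> last char: c
  5: cccc$bcc -> last char: c
  6: ccccc$bc -> last char: c
  7: cccccc$b -> last char: b


BWT = c$cccccb


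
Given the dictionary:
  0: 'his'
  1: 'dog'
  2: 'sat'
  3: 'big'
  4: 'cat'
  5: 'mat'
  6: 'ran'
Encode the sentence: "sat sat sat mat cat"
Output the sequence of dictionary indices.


Look up each word in the dictionary:
  'sat' -> 2
  'sat' -> 2
  'sat' -> 2
  'mat' -> 5
  'cat' -> 4

Encoded: [2, 2, 2, 5, 4]


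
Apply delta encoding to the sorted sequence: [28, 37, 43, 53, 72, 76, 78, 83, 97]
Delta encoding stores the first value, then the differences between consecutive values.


First value: 28
Deltas:
  37 - 28 = 9
  43 - 37 = 6
  53 - 43 = 10
  72 - 53 = 19
  76 - 72 = 4
  78 - 76 = 2
  83 - 78 = 5
  97 - 83 = 14


Delta encoded: [28, 9, 6, 10, 19, 4, 2, 5, 14]


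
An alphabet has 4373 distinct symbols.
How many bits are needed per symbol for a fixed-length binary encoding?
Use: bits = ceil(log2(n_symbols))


log2(4373) = 12.0944
Bracket: 2^12 = 4096 < 4373 <= 2^13 = 8192
So ceil(log2(4373)) = 13

bits = ceil(log2(4373)) = ceil(12.0944) = 13 bits


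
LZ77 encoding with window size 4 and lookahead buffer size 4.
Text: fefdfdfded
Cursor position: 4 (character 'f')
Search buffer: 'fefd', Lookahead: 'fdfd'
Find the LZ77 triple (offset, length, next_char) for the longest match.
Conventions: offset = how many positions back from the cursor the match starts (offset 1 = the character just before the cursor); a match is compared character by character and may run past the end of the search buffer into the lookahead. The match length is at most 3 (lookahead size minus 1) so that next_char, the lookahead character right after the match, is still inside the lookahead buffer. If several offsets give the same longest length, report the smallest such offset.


Try each offset into the search buffer:
  offset=1 (pos 3, char 'd'): match length 0
  offset=2 (pos 2, char 'f'): match length 3
  offset=3 (pos 1, char 'e'): match length 0
  offset=4 (pos 0, char 'f'): match length 1
Longest match has length 3 at offset 2.
next_char = character at position 4 + 3 = 7 -> 'd'

Best match: offset=2, length=3 (matching 'fdf' starting at position 2)
LZ77 triple: (2, 3, 'd')


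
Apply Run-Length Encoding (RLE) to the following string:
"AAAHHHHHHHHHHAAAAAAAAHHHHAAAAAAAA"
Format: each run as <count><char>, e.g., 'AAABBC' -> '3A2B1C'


Scanning runs left to right:
  i=0: run of 'A' x 3 -> '3A'
  i=3: run of 'H' x 10 -> '10H'
  i=13: run of 'A' x 8 -> '8A'
  i=21: run of 'H' x 4 -> '4H'
  i=25: run of 'A' x 8 -> '8A'

RLE = 3A10H8A4H8A


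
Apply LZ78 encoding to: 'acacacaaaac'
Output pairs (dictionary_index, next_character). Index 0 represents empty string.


LZ78 encoding steps:
Dictionary: {0: ''}
Step 1: w='' (idx 0), next='a' -> output (0, 'a'), add 'a' as idx 1
Step 2: w='' (idx 0), next='c' -> output (0, 'c'), add 'c' as idx 2
Step 3: w='a' (idx 1), next='c' -> output (1, 'c'), add 'ac' as idx 3
Step 4: w='ac' (idx 3), next='a' -> output (3, 'a'), add 'aca' as idx 4
Step 5: w='a' (idx 1), next='a' -> output (1, 'a'), add 'aa' as idx 5
Step 6: w='ac' (idx 3), end of input -> output (3, '')


Encoded: [(0, 'a'), (0, 'c'), (1, 'c'), (3, 'a'), (1, 'a'), (3, '')]


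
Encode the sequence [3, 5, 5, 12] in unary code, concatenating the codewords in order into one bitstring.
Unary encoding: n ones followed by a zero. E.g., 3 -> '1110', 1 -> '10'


Encode each number as n ones followed by a terminating 0:
  3 -> 1110 (4 bits)
  5 -> 111110 (6 bits)
  5 -> 111110 (6 bits)
  12 -> 1111111111110 (13 bits)
Total length = 4 + 6 + 6 + 13 = 29 bits.

Unary([3, 5, 5, 12]) = 11101111101111101111111111110 (29 bits)


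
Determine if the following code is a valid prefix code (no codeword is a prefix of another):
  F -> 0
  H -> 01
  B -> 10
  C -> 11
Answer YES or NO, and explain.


Checking each pair (does one codeword prefix another?):
  F='0' vs H='01': prefix -- VIOLATION

NO -- this is NOT a valid prefix code. F (0) is a prefix of H (01).


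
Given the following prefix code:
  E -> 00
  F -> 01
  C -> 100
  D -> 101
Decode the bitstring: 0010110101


Decoding step by step:
Bits 00 -> E
Bits 101 -> D
Bits 101 -> D
Bits 01 -> F


Decoded message: EDDF


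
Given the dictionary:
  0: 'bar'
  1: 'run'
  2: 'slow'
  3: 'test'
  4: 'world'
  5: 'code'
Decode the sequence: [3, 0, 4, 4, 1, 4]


Look up each index in the dictionary:
  3 -> 'test'
  0 -> 'bar'
  4 -> 'world'
  4 -> 'world'
  1 -> 'run'
  4 -> 'world'

Decoded: "test bar world world run world"


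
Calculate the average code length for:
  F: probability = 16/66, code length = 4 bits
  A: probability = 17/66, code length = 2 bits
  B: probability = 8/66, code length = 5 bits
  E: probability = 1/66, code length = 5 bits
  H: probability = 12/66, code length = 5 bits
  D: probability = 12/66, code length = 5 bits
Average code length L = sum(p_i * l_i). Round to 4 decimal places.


Weighted contributions p_i * l_i:
  F: (16/66) * 4 = 64/66
  A: (17/66) * 2 = 34/66
  B: (8/66) * 5 = 40/66
  E: (1/66) * 5 = 5/66
  H: (12/66) * 5 = 60/66
  D: (12/66) * 5 = 60/66
Sum = (64 + 34 + 40 + 5 + 60 + 60)/66 = 263/66

L = 263/66 = 3.9848 bits/symbol


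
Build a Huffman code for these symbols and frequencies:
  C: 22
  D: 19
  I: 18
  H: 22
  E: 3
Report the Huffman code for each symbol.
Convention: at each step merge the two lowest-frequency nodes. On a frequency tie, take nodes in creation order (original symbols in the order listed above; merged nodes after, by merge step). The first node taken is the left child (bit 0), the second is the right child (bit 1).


Huffman tree construction:
Step 1: Merge E(3) + I(18) = 21
Step 2: Merge D(19) + (E+I)(21) = 40
Step 3: Merge C(22) + H(22) = 44
Step 4: Merge (D+(E+I))(40) + (C+H)(44) = 84
Read each symbol's code off the tree from the root (left child = 0, right child = 1).

Codes:
  C: 10 (length 2)
  D: 00 (length 2)
  I: 011 (length 3)
  H: 11 (length 2)
  E: 010 (length 3)
Average code length: 189/84 = 2.2500 bits/symbol


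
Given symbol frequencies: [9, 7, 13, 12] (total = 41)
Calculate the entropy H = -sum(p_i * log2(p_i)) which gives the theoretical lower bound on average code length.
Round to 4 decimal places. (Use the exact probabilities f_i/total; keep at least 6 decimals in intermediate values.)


Per-symbol terms -p_i * log2(p_i) with p_i = f_i/41:
  p = 9/41 = 0.219512: log2(p) = -2.187627, -p*log2(p) = 0.480211
  p = 7/41 = 0.170732: log2(p) = -2.550197, -p*log2(p) = 0.435400
  p = 13/41 = 0.317073: log2(p) = -1.657112, -p*log2(p) = 0.525426
  p = 12/41 = 0.292683: log2(p) = -1.772590, -p*log2(p) = 0.518807
H = 0.480211 + 0.435400 + 0.525426 + 0.518807 = 1.959844

H = 1.9598 bits/symbol


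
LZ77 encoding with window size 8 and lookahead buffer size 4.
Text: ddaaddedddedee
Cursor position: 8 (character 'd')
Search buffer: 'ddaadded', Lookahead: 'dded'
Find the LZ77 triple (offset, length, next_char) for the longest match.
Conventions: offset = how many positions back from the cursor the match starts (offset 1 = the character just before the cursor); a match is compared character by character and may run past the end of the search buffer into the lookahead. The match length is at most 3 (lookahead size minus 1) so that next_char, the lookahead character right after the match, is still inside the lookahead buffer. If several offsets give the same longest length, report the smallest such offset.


Try each offset into the search buffer:
  offset=1 (pos 7, char 'd'): match length 2
  offset=2 (pos 6, char 'e'): match length 0
  offset=3 (pos 5, char 'd'): match length 1
  offset=4 (pos 4, char 'd'): match length 3
  offset=5 (pos 3, char 'a'): match length 0
  offset=6 (pos 2, char 'a'): match length 0
  offset=7 (pos 1, char 'd'): match length 1
  offset=8 (pos 0, char 'd'): match length 2
Longest match has length 3 at offset 4.
next_char = character at position 8 + 3 = 11 -> 'd'

Best match: offset=4, length=3 (matching 'dde' starting at position 4)
LZ77 triple: (4, 3, 'd')
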